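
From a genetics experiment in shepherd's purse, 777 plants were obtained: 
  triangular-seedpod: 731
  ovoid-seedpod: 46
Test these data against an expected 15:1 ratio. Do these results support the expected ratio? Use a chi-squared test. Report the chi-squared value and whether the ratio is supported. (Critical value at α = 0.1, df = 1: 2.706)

The 15:1 ratio has 16 parts, so with N = 777 the expected counts are:
  triangular-seedpod: 777 × 15/16 = 728.4375
  ovoid-seedpod: 777 × 1/16 = 48.5625
χ² = Σ (O − E)² / E
  triangular-seedpod: (731 − 728.4375)² / 728.4375 = 0.0090
  ovoid-seedpod: (46 − 48.5625)² / 48.5625 = 0.1352
χ² = 0.0090 + 0.1352 = 0.1442 ≈ 0.144
Degrees of freedom = 2 − 1 = 1; critical value at α = 0.1 is 2.706.
Since 0.144 < 2.706, we fail to reject the null hypothesis — the data are consistent with the 15:1 ratio.

0.144; consistent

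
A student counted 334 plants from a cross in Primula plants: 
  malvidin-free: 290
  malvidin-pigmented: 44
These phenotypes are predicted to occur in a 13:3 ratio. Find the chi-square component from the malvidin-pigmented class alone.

5.539

Expected counts for N = 334 under a 13:3 ratio (total parts = 16):
  malvidin-free: 334 × 13/16 = 271.375
  malvidin-pigmented: 334 × 3/16 = 62.625
Contribution of malvidin-pigmented: (44 − 62.625)² / 62.625 = 5.5392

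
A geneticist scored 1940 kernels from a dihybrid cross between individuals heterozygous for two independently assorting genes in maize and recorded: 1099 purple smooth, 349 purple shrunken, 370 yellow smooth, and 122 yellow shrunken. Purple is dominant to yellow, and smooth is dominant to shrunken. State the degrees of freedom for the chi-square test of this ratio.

A dihybrid F₂ with independent assortment and complete dominance at both loci gives a 9:3:3:1 phenotypic ratio.
A goodness-of-fit test with 4 phenotype classes has df = 4 − 1 = 3.

3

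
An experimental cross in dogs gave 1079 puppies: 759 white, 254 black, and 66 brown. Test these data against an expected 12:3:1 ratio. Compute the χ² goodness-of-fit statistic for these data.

Total ratio parts = 16. Expected numbers out of 1079:
  white: 1079 × 12/16 = 809.25
  black: 1079 × 3/16 = 202.3125
  brown: 1079 × 1/16 = 67.4375
χ² = Σ (O − E)² / E
  white: (759 − 809.25)² / 809.25 = 3.1203
  black: (254 − 202.3125)² / 202.3125 = 13.2053
  brown: (66 − 67.4375)² / 67.4375 = 0.0306
χ² = 3.1203 + 13.2053 + 0.0306 = 16.3562 ≈ 16.356

16.356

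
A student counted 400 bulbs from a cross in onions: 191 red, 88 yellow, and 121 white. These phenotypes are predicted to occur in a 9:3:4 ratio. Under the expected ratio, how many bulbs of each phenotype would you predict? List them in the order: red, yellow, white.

225, 75, 100

The 9:3:4 ratio has 16 parts, so with N = 400 the expected counts are:
  red: 400 × 9/16 = 225
  yellow: 400 × 3/16 = 75
  white: 400 × 4/16 = 100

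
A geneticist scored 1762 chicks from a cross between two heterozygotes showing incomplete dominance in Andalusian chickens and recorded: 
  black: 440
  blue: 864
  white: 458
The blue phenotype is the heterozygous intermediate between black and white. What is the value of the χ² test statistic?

With incomplete dominance, a heterozygote × heterozygote cross gives a 1:2:1 phenotypic ratio.
Expected counts for N = 1762 under a 1:2:1 ratio (total parts = 4):
  black: 1762 × 1/4 = 440.5
  blue: 1762 × 2/4 = 881
  white: 1762 × 1/4 = 440.5
χ² = Σ (O − E)² / E
  black: (440 − 440.5)² / 440.5 = 0.0006
  blue: (864 − 881)² / 881 = 0.3280
  white: (458 − 440.5)² / 440.5 = 0.6952
χ² = 0.0006 + 0.3280 + 0.6952 = 1.0238 ≈ 1.024

1.024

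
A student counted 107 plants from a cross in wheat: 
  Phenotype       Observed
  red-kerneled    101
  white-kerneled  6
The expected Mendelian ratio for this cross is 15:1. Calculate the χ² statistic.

The 15:1 ratio has 16 parts, so with N = 107 the expected counts are:
  red-kerneled: 107 × 15/16 = 100.3125
  white-kerneled: 107 × 1/16 = 6.6875
χ² = Σ (O − E)² / E
  red-kerneled: (101 − 100.3125)² / 100.3125 = 0.0047
  white-kerneled: (6 − 6.6875)² / 6.6875 = 0.0707
χ² = 0.0047 + 0.0707 = 0.0754 ≈ 0.075

0.075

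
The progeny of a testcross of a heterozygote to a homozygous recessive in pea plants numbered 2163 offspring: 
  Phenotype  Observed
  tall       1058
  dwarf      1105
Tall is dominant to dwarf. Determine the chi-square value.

1.021

A testcross of a heterozygote (Aa × aa) gives a 1:1 phenotypic ratio.
Total ratio parts = 2. Expected numbers out of 2163:
  tall: 2163 × 1/2 = 1081.5
  dwarf: 2163 × 1/2 = 1081.5
χ² = Σ (O − E)² / E
  tall: (1058 − 1081.5)² / 1081.5 = 0.5106
  dwarf: (1105 − 1081.5)² / 1081.5 = 0.5106
χ² = 0.5106 + 0.5106 = 1.0212 ≈ 1.021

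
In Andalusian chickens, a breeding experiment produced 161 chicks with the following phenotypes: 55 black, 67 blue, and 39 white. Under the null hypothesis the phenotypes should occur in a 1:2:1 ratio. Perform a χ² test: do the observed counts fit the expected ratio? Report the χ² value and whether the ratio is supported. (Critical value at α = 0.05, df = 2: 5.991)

The 1:2:1 ratio has 4 parts, so with N = 161 the expected counts are:
  black: 161 × 1/4 = 40.25
  blue: 161 × 2/4 = 80.5
  white: 161 × 1/4 = 40.25
χ² = Σ (O − E)² / E
  black: (55 − 40.25)² / 40.25 = 5.4053
  blue: (67 − 80.5)² / 80.5 = 2.2640
  white: (39 − 40.25)² / 40.25 = 0.0388
χ² = 5.4053 + 2.2640 + 0.0388 = 7.7081 ≈ 7.708
Degrees of freedom = 3 − 1 = 2; critical value at α = 0.05 is 5.991.
Since 7.708 > 5.991, we reject the null hypothesis — the data do not fit the 1:2:1 ratio.

7.708; not consistent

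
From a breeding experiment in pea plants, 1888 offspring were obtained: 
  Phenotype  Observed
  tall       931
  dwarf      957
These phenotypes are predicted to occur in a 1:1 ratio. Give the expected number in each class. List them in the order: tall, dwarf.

944, 944

Total ratio parts = 2. Expected numbers out of 1888:
  tall: 1888 × 1/2 = 944
  dwarf: 1888 × 1/2 = 944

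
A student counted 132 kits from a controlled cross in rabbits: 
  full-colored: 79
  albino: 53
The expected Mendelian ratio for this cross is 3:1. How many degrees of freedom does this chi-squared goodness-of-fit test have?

1

A goodness-of-fit test with 2 phenotype classes has df = 2 − 1 = 1.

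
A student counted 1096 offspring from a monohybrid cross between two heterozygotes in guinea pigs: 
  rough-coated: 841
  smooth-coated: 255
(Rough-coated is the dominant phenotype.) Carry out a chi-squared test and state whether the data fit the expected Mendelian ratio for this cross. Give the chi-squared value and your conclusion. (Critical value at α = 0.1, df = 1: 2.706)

1.757; consistent

For a monohybrid cross between heterozygotes with complete dominance, the expected phenotypic ratio is 3:1.
Under the 3:1 hypothesis (Σ ratio = 4, N = 1096):
  rough-coated: 1096 × 3/4 = 822
  smooth-coated: 1096 × 1/4 = 274
χ² = Σ (O − E)² / E
  rough-coated: (841 − 822)² / 822 = 0.4392
  smooth-coated: (255 − 274)² / 274 = 1.3175
χ² = 0.4392 + 1.3175 = 1.7567 ≈ 1.757
Degrees of freedom = 2 − 1 = 1; critical value at α = 0.1 is 2.706.
Since 1.757 < 2.706, we fail to reject the null hypothesis — the data are consistent with the 3:1 ratio.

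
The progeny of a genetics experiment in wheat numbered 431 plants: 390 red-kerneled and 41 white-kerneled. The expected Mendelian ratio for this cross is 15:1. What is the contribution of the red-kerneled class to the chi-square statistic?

0.489

Under the 15:1 hypothesis (Σ ratio = 16, N = 431):
  red-kerneled: 431 × 15/16 = 404.0625
  white-kerneled: 431 × 1/16 = 26.9375
Contribution of red-kerneled: (390 − 404.0625)² / 404.0625 = 0.4894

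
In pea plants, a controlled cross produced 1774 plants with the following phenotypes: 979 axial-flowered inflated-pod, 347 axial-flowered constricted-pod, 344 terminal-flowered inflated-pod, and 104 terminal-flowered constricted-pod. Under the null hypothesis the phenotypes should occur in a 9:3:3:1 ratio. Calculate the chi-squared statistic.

Expected counts for N = 1774 under a 9:3:3:1 ratio (total parts = 16):
  axial-flowered inflated-pod: 1774 × 9/16 = 997.875
  axial-flowered constricted-pod: 1774 × 3/16 = 332.625
  terminal-flowered inflated-pod: 1774 × 3/16 = 332.625
  terminal-flowered constricted-pod: 1774 × 1/16 = 110.875
χ² = Σ (O − E)² / E
  axial-flowered inflated-pod: (979 − 997.875)² / 997.875 = 0.3570
  axial-flowered constricted-pod: (347 − 332.625)² / 332.625 = 0.6212
  terminal-flowered inflated-pod: (344 − 332.625)² / 332.625 = 0.3890
  terminal-flowered constricted-pod: (104 − 110.875)² / 110.875 = 0.4263
χ² = 0.3570 + 0.6212 + 0.3890 + 0.4263 = 1.7935 ≈ 1.794

1.794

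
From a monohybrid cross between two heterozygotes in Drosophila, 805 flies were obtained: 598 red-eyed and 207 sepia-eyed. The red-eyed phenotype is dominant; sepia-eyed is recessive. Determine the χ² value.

For a monohybrid cross between heterozygotes with complete dominance, the expected phenotypic ratio is 3:1.
The 3:1 ratio has 4 parts, so with N = 805 the expected counts are:
  red-eyed: 805 × 3/4 = 603.75
  sepia-eyed: 805 × 1/4 = 201.25
χ² = Σ (O − E)² / E
  red-eyed: (598 − 603.75)² / 603.75 = 0.0548
  sepia-eyed: (207 − 201.25)² / 201.25 = 0.1643
χ² = 0.0548 + 0.1643 = 0.2191 ≈ 0.219

0.219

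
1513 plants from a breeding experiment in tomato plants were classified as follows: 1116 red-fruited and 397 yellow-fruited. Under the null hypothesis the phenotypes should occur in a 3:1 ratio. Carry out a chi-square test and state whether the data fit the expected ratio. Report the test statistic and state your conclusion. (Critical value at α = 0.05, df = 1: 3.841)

1.239; consistent

Total ratio parts = 4. Expected numbers out of 1513:
  red-fruited: 1513 × 3/4 = 1134.75
  yellow-fruited: 1513 × 1/4 = 378.25
χ² = Σ (O − E)² / E
  red-fruited: (1116 − 1134.75)² / 1134.75 = 0.3098
  yellow-fruited: (397 − 378.25)² / 378.25 = 0.9294
χ² = 0.3098 + 0.9294 = 1.2392 ≈ 1.239
Degrees of freedom = 2 − 1 = 1; critical value at α = 0.05 is 3.841.
Since 1.239 < 3.841, we fail to reject the null hypothesis — the data are consistent with the 3:1 ratio.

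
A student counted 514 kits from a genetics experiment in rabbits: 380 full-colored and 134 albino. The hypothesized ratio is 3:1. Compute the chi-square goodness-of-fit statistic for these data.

0.314

Total ratio parts = 4. Expected numbers out of 514:
  full-colored: 514 × 3/4 = 385.5
  albino: 514 × 1/4 = 128.5
χ² = Σ (O − E)² / E
  full-colored: (380 − 385.5)² / 385.5 = 0.0785
  albino: (134 − 128.5)² / 128.5 = 0.2354
χ² = 0.0785 + 0.2354 = 0.3139 ≈ 0.314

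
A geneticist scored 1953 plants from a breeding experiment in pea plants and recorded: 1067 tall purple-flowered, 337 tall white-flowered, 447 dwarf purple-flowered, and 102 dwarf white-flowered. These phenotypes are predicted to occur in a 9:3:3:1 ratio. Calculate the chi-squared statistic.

Total ratio parts = 16. Expected numbers out of 1953:
  tall purple-flowered: 1953 × 9/16 = 1098.5625
  tall white-flowered: 1953 × 3/16 = 366.1875
  dwarf purple-flowered: 1953 × 3/16 = 366.1875
  dwarf white-flowered: 1953 × 1/16 = 122.0625
χ² = Σ (O − E)² / E
  tall purple-flowered: (1067 − 1098.5625)² / 1098.5625 = 0.9068
  tall white-flowered: (337 − 366.1875)² / 366.1875 = 2.3264
  dwarf purple-flowered: (447 − 366.1875)² / 366.1875 = 17.8342
  dwarf white-flowered: (102 − 122.0625)² / 122.0625 = 3.2975
χ² = 0.9068 + 2.3264 + 17.8342 + 3.2975 = 24.3649 ≈ 24.365

24.365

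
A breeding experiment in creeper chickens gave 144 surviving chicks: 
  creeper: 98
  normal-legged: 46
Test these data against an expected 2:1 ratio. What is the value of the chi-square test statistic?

Total ratio parts = 3. Expected numbers out of 144:
  creeper: 144 × 2/3 = 96
  normal-legged: 144 × 1/3 = 48
χ² = Σ (O − E)² / E
  creeper: (98 − 96)² / 96 = 0.0417
  normal-legged: (46 − 48)² / 48 = 0.0833
χ² = 0.0417 + 0.0833 = 0.125

0.125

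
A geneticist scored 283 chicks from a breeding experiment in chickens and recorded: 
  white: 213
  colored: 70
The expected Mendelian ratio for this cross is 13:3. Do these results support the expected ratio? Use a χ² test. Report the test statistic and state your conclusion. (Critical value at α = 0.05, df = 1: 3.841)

Under the 13:3 hypothesis (Σ ratio = 16, N = 283):
  white: 283 × 13/16 = 229.9375
  colored: 283 × 3/16 = 53.0625
χ² = Σ (O − E)² / E
  white: (213 − 229.9375)² / 229.9375 = 1.2476
  colored: (70 − 53.0625)² / 53.0625 = 5.4064
χ² = 1.2476 + 5.4064 = 6.654
Degrees of freedom = 2 − 1 = 1; critical value at α = 0.05 is 3.841.
Since 6.654 > 3.841, we reject the null hypothesis — the data do not fit the 13:3 ratio.

6.654; not consistent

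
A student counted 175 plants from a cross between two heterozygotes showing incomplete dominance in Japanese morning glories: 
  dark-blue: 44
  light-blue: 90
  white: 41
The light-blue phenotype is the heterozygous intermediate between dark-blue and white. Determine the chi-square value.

0.246

With incomplete dominance, a heterozygote × heterozygote cross gives a 1:2:1 phenotypic ratio.
Expected counts for N = 175 under a 1:2:1 ratio (total parts = 4):
  dark-blue: 175 × 1/4 = 43.75
  light-blue: 175 × 2/4 = 87.5
  white: 175 × 1/4 = 43.75
χ² = Σ (O − E)² / E
  dark-blue: (44 − 43.75)² / 43.75 = 0.0014
  light-blue: (90 − 87.5)² / 87.5 = 0.0714
  white: (41 − 43.75)² / 43.75 = 0.1729
χ² = 0.0014 + 0.0714 + 0.1729 = 0.2457 ≈ 0.246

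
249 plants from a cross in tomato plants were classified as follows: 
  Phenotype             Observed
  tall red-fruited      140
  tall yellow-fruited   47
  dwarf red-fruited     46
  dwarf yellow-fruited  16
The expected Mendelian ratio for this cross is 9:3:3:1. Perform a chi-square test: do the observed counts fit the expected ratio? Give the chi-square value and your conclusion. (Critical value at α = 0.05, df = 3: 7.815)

0.025; consistent

Under the 9:3:3:1 hypothesis (Σ ratio = 16, N = 249):
  tall red-fruited: 249 × 9/16 = 140.0625
  tall yellow-fruited: 249 × 3/16 = 46.6875
  dwarf red-fruited: 249 × 3/16 = 46.6875
  dwarf yellow-fruited: 249 × 1/16 = 15.5625
χ² = Σ (O − E)² / E
  tall red-fruited: (140 − 140.0625)² / 140.0625 = 0.0000
  tall yellow-fruited: (47 − 46.6875)² / 46.6875 = 0.0021
  dwarf red-fruited: (46 − 46.6875)² / 46.6875 = 0.0101
  dwarf yellow-fruited: (16 − 15.5625)² / 15.5625 = 0.0123
χ² = 0.0000 + 0.0021 + 0.0101 + 0.0123 = 0.0245 ≈ 0.025
Degrees of freedom = 4 − 1 = 3; critical value at α = 0.05 is 7.815.
Since 0.025 < 7.815, we fail to reject the null hypothesis — the data are consistent with the 9:3:3:1 ratio.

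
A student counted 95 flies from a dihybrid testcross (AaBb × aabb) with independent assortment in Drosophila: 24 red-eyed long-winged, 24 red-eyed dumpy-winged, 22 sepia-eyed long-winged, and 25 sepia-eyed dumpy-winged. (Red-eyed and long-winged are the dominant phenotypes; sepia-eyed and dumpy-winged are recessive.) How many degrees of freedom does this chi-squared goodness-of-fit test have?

A dihybrid testcross with independent assortment gives a 1:1:1:1 ratio.
A goodness-of-fit test with 4 phenotype classes has df = 4 − 1 = 3.

3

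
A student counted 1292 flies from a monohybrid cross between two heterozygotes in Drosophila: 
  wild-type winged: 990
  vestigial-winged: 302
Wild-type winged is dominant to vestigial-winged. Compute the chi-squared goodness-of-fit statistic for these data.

1.820

For a monohybrid cross between heterozygotes with complete dominance, the expected phenotypic ratio is 3:1.
Under the 3:1 hypothesis (Σ ratio = 4, N = 1292):
  wild-type winged: 1292 × 3/4 = 969
  vestigial-winged: 1292 × 1/4 = 323
χ² = Σ (O − E)² / E
  wild-type winged: (990 − 969)² / 969 = 0.4551
  vestigial-winged: (302 − 323)² / 323 = 1.3653
χ² = 0.4551 + 1.3653 = 1.8204 ≈ 1.820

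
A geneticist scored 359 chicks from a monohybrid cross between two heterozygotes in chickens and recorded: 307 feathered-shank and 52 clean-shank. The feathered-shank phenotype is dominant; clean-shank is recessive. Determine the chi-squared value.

For a monohybrid cross between heterozygotes with complete dominance, the expected phenotypic ratio is 3:1.
Under the 3:1 hypothesis (Σ ratio = 4, N = 359):
  feathered-shank: 359 × 3/4 = 269.25
  clean-shank: 359 × 1/4 = 89.75
χ² = Σ (O − E)² / E
  feathered-shank: (307 − 269.25)² / 269.25 = 5.2927
  clean-shank: (52 − 89.75)² / 89.75 = 15.8781
χ² = 5.2927 + 15.8781 = 21.1708 ≈ 21.171

21.171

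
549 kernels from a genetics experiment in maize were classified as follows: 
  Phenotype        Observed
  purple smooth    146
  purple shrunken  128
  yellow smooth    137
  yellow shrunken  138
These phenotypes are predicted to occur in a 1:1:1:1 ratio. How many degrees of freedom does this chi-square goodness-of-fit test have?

3

A goodness-of-fit test with 4 phenotype classes has df = 4 − 1 = 3.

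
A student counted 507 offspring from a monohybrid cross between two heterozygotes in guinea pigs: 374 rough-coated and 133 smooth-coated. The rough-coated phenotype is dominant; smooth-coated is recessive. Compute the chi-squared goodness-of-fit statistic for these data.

For a monohybrid cross between heterozygotes with complete dominance, the expected phenotypic ratio is 3:1.
Total ratio parts = 4. Expected numbers out of 507:
  rough-coated: 507 × 3/4 = 380.25
  smooth-coated: 507 × 1/4 = 126.75
χ² = Σ (O − E)² / E
  rough-coated: (374 − 380.25)² / 380.25 = 0.1027
  smooth-coated: (133 − 126.75)² / 126.75 = 0.3082
χ² = 0.1027 + 0.3082 = 0.4109 ≈ 0.411

0.411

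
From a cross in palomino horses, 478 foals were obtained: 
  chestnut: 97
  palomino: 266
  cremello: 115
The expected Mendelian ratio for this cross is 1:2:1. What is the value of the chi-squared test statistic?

The 1:2:1 ratio has 4 parts, so with N = 478 the expected counts are:
  chestnut: 478 × 1/4 = 119.5
  palomino: 478 × 2/4 = 239
  cremello: 478 × 1/4 = 119.5
χ² = Σ (O − E)² / E
  chestnut: (97 − 119.5)² / 119.5 = 4.2364
  palomino: (266 − 239)² / 239 = 3.0502
  cremello: (115 − 119.5)² / 119.5 = 0.1695
χ² = 4.2364 + 3.0502 + 0.1695 = 7.4561 ≈ 7.456

7.456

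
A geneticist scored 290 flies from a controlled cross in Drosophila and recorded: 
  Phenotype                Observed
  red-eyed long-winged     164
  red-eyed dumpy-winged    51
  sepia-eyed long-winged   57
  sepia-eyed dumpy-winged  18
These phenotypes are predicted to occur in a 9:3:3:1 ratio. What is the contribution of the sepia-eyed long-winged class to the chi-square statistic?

0.127

The 9:3:3:1 ratio has 16 parts, so with N = 290 the expected counts are:
  red-eyed long-winged: 290 × 9/16 = 163.125
  red-eyed dumpy-winged: 290 × 3/16 = 54.375
  sepia-eyed long-winged: 290 × 3/16 = 54.375
  sepia-eyed dumpy-winged: 290 × 1/16 = 18.125
Contribution of sepia-eyed long-winged: (57 − 54.375)² / 54.375 = 0.1267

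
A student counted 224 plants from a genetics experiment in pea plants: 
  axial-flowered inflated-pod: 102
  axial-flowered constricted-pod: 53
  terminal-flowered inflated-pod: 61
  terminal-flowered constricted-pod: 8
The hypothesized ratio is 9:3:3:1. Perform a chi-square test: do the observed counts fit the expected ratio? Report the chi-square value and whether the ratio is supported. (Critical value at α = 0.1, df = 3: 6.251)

18.619; not consistent

Expected counts for N = 224 under a 9:3:3:1 ratio (total parts = 16):
  axial-flowered inflated-pod: 224 × 9/16 = 126
  axial-flowered constricted-pod: 224 × 3/16 = 42
  terminal-flowered inflated-pod: 224 × 3/16 = 42
  terminal-flowered constricted-pod: 224 × 1/16 = 14
χ² = Σ (O − E)² / E
  axial-flowered inflated-pod: (102 − 126)² / 126 = 4.5714
  axial-flowered constricted-pod: (53 − 42)² / 42 = 2.8810
  terminal-flowered inflated-pod: (61 − 42)² / 42 = 8.5952
  terminal-flowered constricted-pod: (8 − 14)² / 14 = 2.5714
χ² = 4.5714 + 2.8810 + 8.5952 + 2.5714 = 18.619
Degrees of freedom = 4 − 1 = 3; critical value at α = 0.1 is 6.251.
Since 18.619 > 6.251, we reject the null hypothesis — the data do not fit the 9:3:3:1 ratio.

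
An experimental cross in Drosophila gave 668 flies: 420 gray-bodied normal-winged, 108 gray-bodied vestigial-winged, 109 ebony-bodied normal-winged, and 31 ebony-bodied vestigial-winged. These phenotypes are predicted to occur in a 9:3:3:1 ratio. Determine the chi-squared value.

The 9:3:3:1 ratio has 16 parts, so with N = 668 the expected counts are:
  gray-bodied normal-winged: 668 × 9/16 = 375.75
  gray-bodied vestigial-winged: 668 × 3/16 = 125.25
  ebony-bodied normal-winged: 668 × 3/16 = 125.25
  ebony-bodied vestigial-winged: 668 × 1/16 = 41.75
χ² = Σ (O − E)² / E
  gray-bodied normal-winged: (420 − 375.75)² / 375.75 = 5.2111
  gray-bodied vestigial-winged: (108 − 125.25)² / 125.25 = 2.3757
  ebony-bodied normal-winged: (109 − 125.25)² / 125.25 = 2.1083
  ebony-bodied vestigial-winged: (31 − 41.75)² / 41.75 = 2.7680
χ² = 5.2111 + 2.3757 + 2.1083 + 2.7680 = 12.4631 ≈ 12.463

12.463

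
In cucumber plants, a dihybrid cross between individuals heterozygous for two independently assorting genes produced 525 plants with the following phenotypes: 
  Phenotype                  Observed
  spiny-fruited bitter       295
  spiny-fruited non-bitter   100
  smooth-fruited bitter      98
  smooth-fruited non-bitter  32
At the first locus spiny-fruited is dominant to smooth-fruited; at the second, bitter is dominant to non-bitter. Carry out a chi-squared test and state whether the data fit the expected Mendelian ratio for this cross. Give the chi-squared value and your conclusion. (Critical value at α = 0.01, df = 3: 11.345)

A dihybrid F₂ with independent assortment and complete dominance at both loci gives a 9:3:3:1 phenotypic ratio.
Total ratio parts = 16. Expected numbers out of 525:
  spiny-fruited bitter: 525 × 9/16 = 295.3125
  spiny-fruited non-bitter: 525 × 3/16 = 98.4375
  smooth-fruited bitter: 525 × 3/16 = 98.4375
  smooth-fruited non-bitter: 525 × 1/16 = 32.8125
χ² = Σ (O − E)² / E
  spiny-fruited bitter: (295 − 295.3125)² / 295.3125 = 0.0003
  spiny-fruited non-bitter: (100 − 98.4375)² / 98.4375 = 0.0248
  smooth-fruited bitter: (98 − 98.4375)² / 98.4375 = 0.0019
  smooth-fruited non-bitter: (32 − 32.8125)² / 32.8125 = 0.0201
χ² = 0.0003 + 0.0248 + 0.0019 + 0.0201 = 0.0471 ≈ 0.047
Degrees of freedom = 4 − 1 = 3; critical value at α = 0.01 is 11.345.
Since 0.047 < 11.345, we fail to reject the null hypothesis — the data are consistent with the 9:3:3:1 ratio.

0.047; consistent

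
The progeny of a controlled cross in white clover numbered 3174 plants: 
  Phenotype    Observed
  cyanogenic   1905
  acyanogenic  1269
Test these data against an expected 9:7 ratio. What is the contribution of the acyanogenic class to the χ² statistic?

10.305

Total ratio parts = 16. Expected numbers out of 3174:
  cyanogenic: 3174 × 9/16 = 1785.375
  acyanogenic: 3174 × 7/16 = 1388.625
Contribution of acyanogenic: (1269 − 1388.625)² / 1388.625 = 10.3053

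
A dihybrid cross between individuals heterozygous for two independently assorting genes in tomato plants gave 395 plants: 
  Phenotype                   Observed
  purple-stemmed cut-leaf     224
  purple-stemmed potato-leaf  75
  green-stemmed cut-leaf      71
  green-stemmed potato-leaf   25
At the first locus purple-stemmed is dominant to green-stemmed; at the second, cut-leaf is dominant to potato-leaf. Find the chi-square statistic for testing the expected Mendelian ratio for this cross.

0.157

A dihybrid F₂ with independent assortment and complete dominance at both loci gives a 9:3:3:1 phenotypic ratio.
Under the 9:3:3:1 hypothesis (Σ ratio = 16, N = 395):
  purple-stemmed cut-leaf: 395 × 9/16 = 222.1875
  purple-stemmed potato-leaf: 395 × 3/16 = 74.0625
  green-stemmed cut-leaf: 395 × 3/16 = 74.0625
  green-stemmed potato-leaf: 395 × 1/16 = 24.6875
χ² = Σ (O − E)² / E
  purple-stemmed cut-leaf: (224 − 222.1875)² / 222.1875 = 0.0148
  purple-stemmed potato-leaf: (75 − 74.0625)² / 74.0625 = 0.0119
  green-stemmed cut-leaf: (71 − 74.0625)² / 74.0625 = 0.1266
  green-stemmed potato-leaf: (25 − 24.6875)² / 24.6875 = 0.0040
χ² = 0.0148 + 0.0119 + 0.1266 + 0.0040 = 0.1573 ≈ 0.157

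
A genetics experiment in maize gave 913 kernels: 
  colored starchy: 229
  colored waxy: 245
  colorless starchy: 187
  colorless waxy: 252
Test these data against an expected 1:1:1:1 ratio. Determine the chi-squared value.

11.158

The 1:1:1:1 ratio has 4 parts, so with N = 913 the expected counts are:
  colored starchy: 913 × 1/4 = 228.25
  colored waxy: 913 × 1/4 = 228.25
  colorless starchy: 913 × 1/4 = 228.25
  colorless waxy: 913 × 1/4 = 228.25
χ² = Σ (O − E)² / E
  colored starchy: (229 − 228.25)² / 228.25 = 0.0025
  colored waxy: (245 − 228.25)² / 228.25 = 1.2292
  colorless starchy: (187 − 228.25)² / 228.25 = 7.4548
  colorless waxy: (252 − 228.25)² / 228.25 = 2.4712
χ² = 0.0025 + 1.2292 + 7.4548 + 2.4712 = 11.1577 ≈ 11.158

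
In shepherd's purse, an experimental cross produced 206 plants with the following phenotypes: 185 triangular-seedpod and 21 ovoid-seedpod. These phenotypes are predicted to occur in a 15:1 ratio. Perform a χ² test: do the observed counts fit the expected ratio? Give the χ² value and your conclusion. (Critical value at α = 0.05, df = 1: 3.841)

Under the 15:1 hypothesis (Σ ratio = 16, N = 206):
  triangular-seedpod: 206 × 15/16 = 193.125
  ovoid-seedpod: 206 × 1/16 = 12.875
χ² = Σ (O − E)² / E
  triangular-seedpod: (185 − 193.125)² / 193.125 = 0.3418
  ovoid-seedpod: (21 − 12.875)² / 12.875 = 5.1274
χ² = 0.3418 + 5.1274 = 5.4692 ≈ 5.469
Degrees of freedom = 2 − 1 = 1; critical value at α = 0.05 is 3.841.
Since 5.469 > 3.841, we reject the null hypothesis — the data do not fit the 15:1 ratio.

5.469; not consistent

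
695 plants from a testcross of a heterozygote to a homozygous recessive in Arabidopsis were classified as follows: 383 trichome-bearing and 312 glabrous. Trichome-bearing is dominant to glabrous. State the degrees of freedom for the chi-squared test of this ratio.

A testcross of a heterozygote (Aa × aa) gives a 1:1 phenotypic ratio.
A goodness-of-fit test with 2 phenotype classes has df = 2 − 1 = 1.

1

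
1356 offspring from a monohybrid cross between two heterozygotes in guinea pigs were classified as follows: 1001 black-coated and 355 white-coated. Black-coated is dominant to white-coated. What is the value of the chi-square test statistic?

1.007

For a monohybrid cross between heterozygotes with complete dominance, the expected phenotypic ratio is 3:1.
Expected counts for N = 1356 under a 3:1 ratio (total parts = 4):
  black-coated: 1356 × 3/4 = 1017
  white-coated: 1356 × 1/4 = 339
χ² = Σ (O − E)² / E
  black-coated: (1001 − 1017)² / 1017 = 0.2517
  white-coated: (355 − 339)² / 339 = 0.7552
χ² = 0.2517 + 0.7552 = 1.0069 ≈ 1.007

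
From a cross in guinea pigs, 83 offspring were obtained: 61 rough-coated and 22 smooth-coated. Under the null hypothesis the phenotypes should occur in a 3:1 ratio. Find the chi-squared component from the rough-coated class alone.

0.025

Expected counts for N = 83 under a 3:1 ratio (total parts = 4):
  rough-coated: 83 × 3/4 = 62.25
  smooth-coated: 83 × 1/4 = 20.75
Contribution of rough-coated: (61 − 62.25)² / 62.25 = 0.0251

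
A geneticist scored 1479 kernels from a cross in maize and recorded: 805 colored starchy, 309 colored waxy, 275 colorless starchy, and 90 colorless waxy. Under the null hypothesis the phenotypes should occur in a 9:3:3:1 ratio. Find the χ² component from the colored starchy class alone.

Under the 9:3:3:1 hypothesis (Σ ratio = 16, N = 1479):
  colored starchy: 1479 × 9/16 = 831.9375
  colored waxy: 1479 × 3/16 = 277.3125
  colorless starchy: 1479 × 3/16 = 277.3125
  colorless waxy: 1479 × 1/16 = 92.4375
Contribution of colored starchy: (805 − 831.9375)² / 831.9375 = 0.8722

0.872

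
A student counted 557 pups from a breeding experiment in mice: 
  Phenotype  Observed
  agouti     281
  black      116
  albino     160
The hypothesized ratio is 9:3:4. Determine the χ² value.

The 9:3:4 ratio has 16 parts, so with N = 557 the expected counts are:
  agouti: 557 × 9/16 = 313.3125
  black: 557 × 3/16 = 104.4375
  albino: 557 × 4/16 = 139.25
χ² = Σ (O − E)² / E
  agouti: (281 − 313.3125)² / 313.3125 = 3.3324
  black: (116 − 104.4375)² / 104.4375 = 1.2801
  albino: (160 − 139.25)² / 139.25 = 3.0920
χ² = 3.3324 + 1.2801 + 3.0920 = 7.7045 ≈ 7.705

7.705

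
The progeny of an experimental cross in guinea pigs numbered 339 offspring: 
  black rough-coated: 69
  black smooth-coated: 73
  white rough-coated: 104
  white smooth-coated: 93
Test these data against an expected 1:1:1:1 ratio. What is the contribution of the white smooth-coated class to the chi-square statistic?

Under the 1:1:1:1 hypothesis (Σ ratio = 4, N = 339):
  black rough-coated: 339 × 1/4 = 84.75
  black smooth-coated: 339 × 1/4 = 84.75
  white rough-coated: 339 × 1/4 = 84.75
  white smooth-coated: 339 × 1/4 = 84.75
Contribution of white smooth-coated: (93 − 84.75)² / 84.75 = 0.8031

0.803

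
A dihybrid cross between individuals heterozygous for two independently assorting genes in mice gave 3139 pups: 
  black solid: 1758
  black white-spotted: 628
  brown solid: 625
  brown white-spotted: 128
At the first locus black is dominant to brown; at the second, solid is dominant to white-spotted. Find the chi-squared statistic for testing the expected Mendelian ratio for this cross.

28.631

A dihybrid F₂ with independent assortment and complete dominance at both loci gives a 9:3:3:1 phenotypic ratio.
The 9:3:3:1 ratio has 16 parts, so with N = 3139 the expected counts are:
  black solid: 3139 × 9/16 = 1765.6875
  black white-spotted: 3139 × 3/16 = 588.5625
  brown solid: 3139 × 3/16 = 588.5625
  brown white-spotted: 3139 × 1/16 = 196.1875
χ² = Σ (O − E)² / E
  black solid: (1758 − 1765.6875)² / 1765.6875 = 0.0335
  black white-spotted: (628 − 588.5625)² / 588.5625 = 2.6426
  brown solid: (625 − 588.5625)² / 588.5625 = 2.2558
  brown white-spotted: (128 − 196.1875)² / 196.1875 = 23.6994
χ² = 0.0335 + 2.6426 + 2.2558 + 23.6994 = 28.6313 ≈ 28.631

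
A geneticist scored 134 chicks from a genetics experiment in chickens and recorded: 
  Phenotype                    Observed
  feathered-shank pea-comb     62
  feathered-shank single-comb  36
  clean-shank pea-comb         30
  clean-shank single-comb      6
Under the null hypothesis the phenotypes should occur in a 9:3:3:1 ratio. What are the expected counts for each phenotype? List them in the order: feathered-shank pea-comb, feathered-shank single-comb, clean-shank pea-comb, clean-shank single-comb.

75.375, 25.125, 25.125, 8.375

Total ratio parts = 16. Expected numbers out of 134:
  feathered-shank pea-comb: 134 × 9/16 = 75.375
  feathered-shank single-comb: 134 × 3/16 = 25.125
  clean-shank pea-comb: 134 × 3/16 = 25.125
  clean-shank single-comb: 134 × 1/16 = 8.375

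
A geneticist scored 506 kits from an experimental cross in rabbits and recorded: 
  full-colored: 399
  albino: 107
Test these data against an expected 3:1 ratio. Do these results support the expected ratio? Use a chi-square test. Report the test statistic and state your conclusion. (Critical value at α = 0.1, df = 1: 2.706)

Under the 3:1 hypothesis (Σ ratio = 4, N = 506):
  full-colored: 506 × 3/4 = 379.5
  albino: 506 × 1/4 = 126.5
χ² = Σ (O − E)² / E
  full-colored: (399 − 379.5)² / 379.5 = 1.0020
  albino: (107 − 126.5)² / 126.5 = 3.0059
χ² = 1.0020 + 3.0059 = 4.0079 ≈ 4.008
Degrees of freedom = 2 − 1 = 1; critical value at α = 0.1 is 2.706.
Since 4.008 > 2.706, we reject the null hypothesis — the data do not fit the 3:1 ratio.

4.008; not consistent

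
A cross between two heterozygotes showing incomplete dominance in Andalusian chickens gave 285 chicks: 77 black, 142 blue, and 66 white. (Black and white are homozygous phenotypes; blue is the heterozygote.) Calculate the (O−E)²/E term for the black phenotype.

With incomplete dominance, a heterozygote × heterozygote cross gives a 1:2:1 phenotypic ratio.
Expected counts for N = 285 under a 1:2:1 ratio (total parts = 4):
  black: 285 × 1/4 = 71.25
  blue: 285 × 2/4 = 142.5
  white: 285 × 1/4 = 71.25
Contribution of black: (77 − 71.25)² / 71.25 = 0.4640

0.464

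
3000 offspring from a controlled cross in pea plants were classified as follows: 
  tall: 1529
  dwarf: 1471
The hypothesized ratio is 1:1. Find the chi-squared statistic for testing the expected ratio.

The 1:1 ratio has 2 parts, so with N = 3000 the expected counts are:
  tall: 3000 × 1/2 = 1500
  dwarf: 3000 × 1/2 = 1500
χ² = Σ (O − E)² / E
  tall: (1529 − 1500)² / 1500 = 0.5607
  dwarf: (1471 − 1500)² / 1500 = 0.5607
χ² = 0.5607 + 0.5607 = 1.1214 ≈ 1.121

1.121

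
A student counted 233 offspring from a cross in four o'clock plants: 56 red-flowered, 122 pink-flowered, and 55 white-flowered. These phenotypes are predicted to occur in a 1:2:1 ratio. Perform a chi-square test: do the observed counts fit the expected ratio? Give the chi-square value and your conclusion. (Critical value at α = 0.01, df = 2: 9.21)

0.528; consistent

The 1:2:1 ratio has 4 parts, so with N = 233 the expected counts are:
  red-flowered: 233 × 1/4 = 58.25
  pink-flowered: 233 × 2/4 = 116.5
  white-flowered: 233 × 1/4 = 58.25
χ² = Σ (O − E)² / E
  red-flowered: (56 − 58.25)² / 58.25 = 0.0869
  pink-flowered: (122 − 116.5)² / 116.5 = 0.2597
  white-flowered: (55 − 58.25)² / 58.25 = 0.1813
χ² = 0.0869 + 0.2597 + 0.1813 = 0.5279 ≈ 0.528
Degrees of freedom = 3 − 1 = 2; critical value at α = 0.01 is 9.21.
Since 0.528 < 9.21, we fail to reject the null hypothesis — the data are consistent with the 1:2:1 ratio.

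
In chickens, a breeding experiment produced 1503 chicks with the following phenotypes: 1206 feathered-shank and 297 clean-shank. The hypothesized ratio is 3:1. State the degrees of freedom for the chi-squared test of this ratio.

1

A goodness-of-fit test with 2 phenotype classes has df = 2 − 1 = 1.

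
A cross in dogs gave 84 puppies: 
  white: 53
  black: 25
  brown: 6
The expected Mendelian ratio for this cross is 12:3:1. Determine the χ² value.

7.127

Total ratio parts = 16. Expected numbers out of 84:
  white: 84 × 12/16 = 63
  black: 84 × 3/16 = 15.75
  brown: 84 × 1/16 = 5.25
χ² = Σ (O − E)² / E
  white: (53 − 63)² / 63 = 1.5873
  black: (25 − 15.75)² / 15.75 = 5.4325
  brown: (6 − 5.25)² / 5.25 = 0.1071
χ² = 1.5873 + 5.4325 + 0.1071 = 7.1269 ≈ 7.127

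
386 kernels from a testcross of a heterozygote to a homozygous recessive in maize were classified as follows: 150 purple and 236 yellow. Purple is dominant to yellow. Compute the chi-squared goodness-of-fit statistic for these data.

19.161

A testcross of a heterozygote (Aa × aa) gives a 1:1 phenotypic ratio.
Under the 1:1 hypothesis (Σ ratio = 2, N = 386):
  purple: 386 × 1/2 = 193
  yellow: 386 × 1/2 = 193
χ² = Σ (O − E)² / E
  purple: (150 − 193)² / 193 = 9.5803
  yellow: (236 − 193)² / 193 = 9.5803
χ² = 9.5803 + 9.5803 = 19.1606 ≈ 19.161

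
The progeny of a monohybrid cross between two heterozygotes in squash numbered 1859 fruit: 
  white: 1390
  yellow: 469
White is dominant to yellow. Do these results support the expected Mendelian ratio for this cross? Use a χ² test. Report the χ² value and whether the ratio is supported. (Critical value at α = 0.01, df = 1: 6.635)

For a monohybrid cross between heterozygotes with complete dominance, the expected phenotypic ratio is 3:1.
The 3:1 ratio has 4 parts, so with N = 1859 the expected counts are:
  white: 1859 × 3/4 = 1394.25
  yellow: 1859 × 1/4 = 464.75
χ² = Σ (O − E)² / E
  white: (1390 − 1394.25)² / 1394.25 = 0.0130
  yellow: (469 − 464.75)² / 464.75 = 0.0389
χ² = 0.0130 + 0.0389 = 0.0519 ≈ 0.052
Degrees of freedom = 2 − 1 = 1; critical value at α = 0.01 is 6.635.
Since 0.052 < 6.635, we fail to reject the null hypothesis — the data are consistent with the 3:1 ratio.

0.052; consistent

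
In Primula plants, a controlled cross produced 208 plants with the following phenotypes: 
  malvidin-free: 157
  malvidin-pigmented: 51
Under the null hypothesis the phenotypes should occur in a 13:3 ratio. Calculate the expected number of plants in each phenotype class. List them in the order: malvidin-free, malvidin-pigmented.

Under the 13:3 hypothesis (Σ ratio = 16, N = 208):
  malvidin-free: 208 × 13/16 = 169
  malvidin-pigmented: 208 × 3/16 = 39

169, 39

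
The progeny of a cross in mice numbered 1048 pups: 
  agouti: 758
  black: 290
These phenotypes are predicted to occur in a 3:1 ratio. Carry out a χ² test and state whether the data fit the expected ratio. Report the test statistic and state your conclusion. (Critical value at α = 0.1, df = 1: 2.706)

3.990; not consistent

The 3:1 ratio has 4 parts, so with N = 1048 the expected counts are:
  agouti: 1048 × 3/4 = 786
  black: 1048 × 1/4 = 262
χ² = Σ (O − E)² / E
  agouti: (758 − 786)² / 786 = 0.9975
  black: (290 − 262)² / 262 = 2.9924
χ² = 0.9975 + 2.9924 = 3.9899 ≈ 3.990
Degrees of freedom = 2 − 1 = 1; critical value at α = 0.1 is 2.706.
Since 3.990 > 2.706, we reject the null hypothesis — the data do not fit the 3:1 ratio.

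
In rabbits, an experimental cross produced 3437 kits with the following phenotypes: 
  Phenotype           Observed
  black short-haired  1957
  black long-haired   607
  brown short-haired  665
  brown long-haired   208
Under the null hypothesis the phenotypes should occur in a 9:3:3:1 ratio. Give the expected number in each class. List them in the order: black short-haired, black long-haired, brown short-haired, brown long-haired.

1933.3125, 644.4375, 644.4375, 214.8125

The 9:3:3:1 ratio has 16 parts, so with N = 3437 the expected counts are:
  black short-haired: 3437 × 9/16 = 1933.3125
  black long-haired: 3437 × 3/16 = 644.4375
  brown short-haired: 3437 × 3/16 = 644.4375
  brown long-haired: 3437 × 1/16 = 214.8125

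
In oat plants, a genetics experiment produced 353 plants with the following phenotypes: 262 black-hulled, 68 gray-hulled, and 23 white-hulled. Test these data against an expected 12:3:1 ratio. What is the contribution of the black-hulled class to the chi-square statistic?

The 12:3:1 ratio has 16 parts, so with N = 353 the expected counts are:
  black-hulled: 353 × 12/16 = 264.75
  gray-hulled: 353 × 3/16 = 66.1875
  white-hulled: 353 × 1/16 = 22.0625
Contribution of black-hulled: (262 − 264.75)² / 264.75 = 0.0286

0.029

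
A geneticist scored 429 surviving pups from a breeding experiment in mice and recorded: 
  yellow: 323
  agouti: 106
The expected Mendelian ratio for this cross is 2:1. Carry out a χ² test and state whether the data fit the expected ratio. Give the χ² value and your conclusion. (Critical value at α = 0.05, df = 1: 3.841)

Total ratio parts = 3. Expected numbers out of 429:
  yellow: 429 × 2/3 = 286
  agouti: 429 × 1/3 = 143
χ² = Σ (O − E)² / E
  yellow: (323 − 286)² / 286 = 4.7867
  agouti: (106 − 143)² / 143 = 9.5734
χ² = 4.7867 + 9.5734 = 14.3601 ≈ 14.360
Degrees of freedom = 2 − 1 = 1; critical value at α = 0.05 is 3.841.
Since 14.360 > 3.841, we reject the null hypothesis — the data do not fit the 2:1 ratio.

14.360; not consistent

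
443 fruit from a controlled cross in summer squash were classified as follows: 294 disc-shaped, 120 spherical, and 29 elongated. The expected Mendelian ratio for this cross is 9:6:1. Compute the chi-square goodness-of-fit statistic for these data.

Total ratio parts = 16. Expected numbers out of 443:
  disc-shaped: 443 × 9/16 = 249.1875
  spherical: 443 × 6/16 = 166.125
  elongated: 443 × 1/16 = 27.6875
χ² = Σ (O − E)² / E
  disc-shaped: (294 − 249.1875)² / 249.1875 = 8.0588
  spherical: (120 − 166.125)² / 166.125 = 12.8067
  elongated: (29 − 27.6875)² / 27.6875 = 0.0622
χ² = 8.0588 + 12.8067 + 0.0622 = 20.9277 ≈ 20.928

20.928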